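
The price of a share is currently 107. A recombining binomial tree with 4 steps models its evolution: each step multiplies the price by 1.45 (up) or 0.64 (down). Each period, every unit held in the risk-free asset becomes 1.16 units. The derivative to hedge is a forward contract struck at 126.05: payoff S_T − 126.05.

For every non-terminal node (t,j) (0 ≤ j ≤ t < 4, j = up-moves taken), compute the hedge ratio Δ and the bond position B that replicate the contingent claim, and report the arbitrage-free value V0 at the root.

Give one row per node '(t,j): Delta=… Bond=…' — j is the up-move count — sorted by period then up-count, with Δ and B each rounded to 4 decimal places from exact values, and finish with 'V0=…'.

Risk-neutral probability p* = (R−d)/(u−d) = (1.16−0.64)/(1.45−0.64) = 0.6420.
Terminal values V(4,·): V(4,0)=-108.0984, V(4,1)=-85.3784, V(4,2)=-33.9033, V(4,3)=82.7198, V(4,4)=346.9442
Node (3,0) S=28.0494: V=(p*·-85.3784+(1−p*)·-108.0984)/1.16=-80.6144; Δ=(-85.3784−-108.0984)/(40.6716−17.9516)=1.0000; B=V−Δ·S=-108.6638
Node (3,1) S=63.5494: V=(p*·-33.9033+(1−p*)·-85.3784)/1.16=-45.1144; Δ=(-33.9033−-85.3784)/(92.1467−40.6716)=1.0000; B=V−Δ·S=-108.6638
Node (3,2) S=143.9792: V=(p*·82.7198+(1−p*)·-33.9033)/1.16=35.3154; Δ=(82.7198−-33.9033)/(208.7698−92.1467)=1.0000; B=V−Δ·S=-108.6638
Node (3,3) S=326.2029: V=(p*·346.9442+(1−p*)·82.7198)/1.16=217.5391; Δ=(346.9442−82.7198)/(472.9942−208.7698)=1.0000; B=V−Δ·S=-108.6638
Node (2,0) S=43.8272: V=(p*·-45.1144+(1−p*)·-80.6144)/1.16=-49.8485; Δ=(-45.1144−-80.6144)/(63.5494−28.0494)=1.0000; B=V−Δ·S=-93.6757
Node (2,1) S=99.2960: V=(p*·35.3154+(1−p*)·-45.1144)/1.16=5.6203; Δ=(35.3154−-45.1144)/(143.9792−63.5494)=1.0000; B=V−Δ·S=-93.6757
Node (2,2) S=224.9675: V=(p*·217.5391+(1−p*)·35.3154)/1.16=131.2918; Δ=(217.5391−35.3154)/(326.2029−143.9792)=1.0000; B=V−Δ·S=-93.6757
Node (1,0) S=68.4800: V=(p*·5.6203+(1−p*)·-49.8485)/1.16=-12.2749; Δ=(5.6203−-49.8485)/(99.2960−43.8272)=1.0000; B=V−Δ·S=-80.7549
Node (1,1) S=155.1500: V=(p*·131.2918+(1−p*)·5.6203)/1.16=74.3951; Δ=(131.2918−5.6203)/(224.9675−99.2960)=1.0000; B=V−Δ·S=-80.7549
Node (0,0) S=107.0000: V=(p*·74.3951+(1−p*)·-12.2749)/1.16=37.3837; Δ=(74.3951−-12.2749)/(155.1500−68.4800)=1.0000; B=V−Δ·S=-69.6163
Check: Δ(0,0)·S0 + B(0,0) = 37.3837 = V0.

(0,0): Delta=1.0000 Bond=-69.6163
(1,0): Delta=1.0000 Bond=-80.7549
(1,1): Delta=1.0000 Bond=-80.7549
(2,0): Delta=1.0000 Bond=-93.6757
(2,1): Delta=1.0000 Bond=-93.6757
(2,2): Delta=1.0000 Bond=-93.6757
(3,0): Delta=1.0000 Bond=-108.6638
(3,1): Delta=1.0000 Bond=-108.6638
(3,2): Delta=1.0000 Bond=-108.6638
(3,3): Delta=1.0000 Bond=-108.6638
V0=37.3837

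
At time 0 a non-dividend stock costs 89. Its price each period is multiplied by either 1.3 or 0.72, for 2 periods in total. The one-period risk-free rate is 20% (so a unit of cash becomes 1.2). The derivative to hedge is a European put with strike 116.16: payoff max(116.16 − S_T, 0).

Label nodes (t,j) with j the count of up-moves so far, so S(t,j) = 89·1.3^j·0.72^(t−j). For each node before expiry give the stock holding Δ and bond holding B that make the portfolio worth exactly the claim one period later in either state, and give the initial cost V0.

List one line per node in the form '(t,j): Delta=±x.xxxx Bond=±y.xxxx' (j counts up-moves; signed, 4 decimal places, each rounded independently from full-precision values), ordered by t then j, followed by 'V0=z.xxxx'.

(0,0): Delta=-0.5424 Bond=56.2315
(1,0): Delta=-1.0000 Bond=96.8000
(1,1): Delta=-0.4896 Bond=61.3690
V0=7.9568

Risk-neutral probability p* = (R−d)/(u−d) = (1.2−0.72)/(1.3−0.72) = 0.8276.
Terminal payoffs: V(2,0)=70.0224, V(2,1)=32.8560, V(2,2)=0.0000
  t=1,j=0: stock 64.0800 → up 83.3040 (V=32.8560), down 46.1376 (V=70.0224). Price 32.7200; hedge Δ=-1.0000, bond B=96.8000.
  t=1,j=1: stock 115.7000 → up 150.4100 (V=0.0000), down 83.3040 (V=32.8560). Price 4.7207; hedge Δ=-0.4896, bond B=61.3690.
  t=0,j=0: stock 89.0000 → up 115.7000 (V=4.7207), down 64.0800 (V=32.7200). Price 7.9568; hedge Δ=-0.5424, bond B=56.2315.
Root portfolio cost Δ·89+B reproduces V0=7.9568.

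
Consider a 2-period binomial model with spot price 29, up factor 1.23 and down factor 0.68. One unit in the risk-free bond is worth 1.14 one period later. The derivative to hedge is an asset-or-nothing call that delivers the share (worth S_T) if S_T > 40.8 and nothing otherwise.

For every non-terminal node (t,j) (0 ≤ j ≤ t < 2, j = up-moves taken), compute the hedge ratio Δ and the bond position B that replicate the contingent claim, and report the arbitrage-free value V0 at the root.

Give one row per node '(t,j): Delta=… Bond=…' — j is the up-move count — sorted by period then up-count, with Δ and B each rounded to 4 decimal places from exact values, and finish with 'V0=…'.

Under the risk-neutral measure, an up-move has probability p* = (R−d)/(u−d) = 0.8364 and values discount at R = 1.14.
Payoff layer (t=2): V(2,0)=0.0000, V(2,1)=0.0000, V(2,2)=43.8741
  t=1,j=0: stock 19.7200 → up 24.2556 (V=0.0000), down 13.4096 (V=0.0000). Price 0.0000; hedge Δ=0.0000, bond B=0.0000.
  t=1,j=1: stock 35.6700 → up 43.8741 (V=43.8741), down 24.2556 (V=0.0000). Price 32.1883; hedge Δ=2.2364, bond B=-47.5828.
  t=0,j=0: stock 29.0000 → up 35.6700 (V=32.1883), down 19.7200 (V=0.0000). Price 23.6150; hedge Δ=2.0181, bond B=-34.9092.
The time-0 hedge costs 23.6150, which is the no-arbitrage price.

(0,0): Delta=2.0181 Bond=-34.9092
(1,0): Delta=0.0000 Bond=0.0000
(1,1): Delta=2.2364 Bond=-47.5828
V0=23.6150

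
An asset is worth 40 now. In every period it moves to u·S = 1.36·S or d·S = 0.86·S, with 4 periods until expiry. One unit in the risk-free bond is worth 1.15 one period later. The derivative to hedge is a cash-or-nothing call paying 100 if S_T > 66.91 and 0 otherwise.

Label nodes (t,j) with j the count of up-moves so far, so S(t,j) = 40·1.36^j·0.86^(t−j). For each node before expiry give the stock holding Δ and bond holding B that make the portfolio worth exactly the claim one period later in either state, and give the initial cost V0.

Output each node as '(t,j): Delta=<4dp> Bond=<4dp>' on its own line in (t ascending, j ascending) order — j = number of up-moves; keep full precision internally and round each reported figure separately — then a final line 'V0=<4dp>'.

(0,0): Delta=1.3935 Bond=-30.5279
(1,0): Delta=1.4789 Bond=-38.0444
(1,1): Delta=1.3544 Bond=-32.9800
(2,0): Delta=0.0000 Bond=0.0000
(2,1): Delta=2.1561 Bond=-75.4329
(2,2): Delta=0.9873 Bond=-10.7675
(3,0): Delta=0.0000 Bond=0.0000
(3,1): Delta=0.0000 Bond=0.0000
(3,2): Delta=3.1434 Bond=-149.5652
(3,3): Delta=0.0000 Bond=86.9565
V0=25.2116

The replicating-portfolio and risk-neutral prices coincide; use p* = (1.15−0.86)/(1.36−0.86) = 0.5800 for the latter.
Payoff layer (t=4): V(4,0)=0.0000, V(4,1)=0.0000, V(4,2)=0.0000, V(4,3)=100.0000, V(4,4)=100.0000
(3,0): S=25.4422. Δ = (V_up−V_dn)/(S_up−S_dn) = (0.0000−0.0000)/(34.6014−21.8803) = 0.0000. V = [p*·0.0000 + (1−p*)·0.0000]/1.15 = 0.0000. B = V − Δ·S = 0.0000.
(3,1): S=40.2342. Δ = (V_up−V_dn)/(S_up−S_dn) = (0.0000−0.0000)/(54.7186−34.6014) = 0.0000. V = [p*·0.0000 + (1−p*)·0.0000]/1.15 = 0.0000. B = V − Δ·S = 0.0000.
(3,2): S=63.6262. Δ = (V_up−V_dn)/(S_up−S_dn) = (100.0000−0.0000)/(86.5317−54.7186) = 3.1434. V = [p*·100.0000 + (1−p*)·0.0000]/1.15 = 50.4348. B = V − Δ·S = -149.5652.
(3,3): S=100.6182. Δ = (V_up−V_dn)/(S_up−S_dn) = (100.0000−100.0000)/(136.8408−86.5317) = 0.0000. V = [p*·100.0000 + (1−p*)·100.0000]/1.15 = 86.9565. B = V − Δ·S = 86.9565.
(2,0): S=29.5840. Δ = (V_up−V_dn)/(S_up−S_dn) = (0.0000−0.0000)/(40.2342−25.4422) = 0.0000. V = [p*·0.0000 + (1−p*)·0.0000]/1.15 = 0.0000. B = V − Δ·S = 0.0000.
(2,1): S=46.7840. Δ = (V_up−V_dn)/(S_up−S_dn) = (50.4348−0.0000)/(63.6262−40.2342) = 2.1561. V = [p*·50.4348 + (1−p*)·0.0000]/1.15 = 25.4367. B = V − Δ·S = -75.4329.
(2,2): S=73.9840. Δ = (V_up−V_dn)/(S_up−S_dn) = (86.9565−50.4348)/(100.6182−63.6262) = 0.9873. V = [p*·86.9565 + (1−p*)·50.4348]/1.15 = 62.2760. B = V − Δ·S = -10.7675.
(1,0): S=34.4000. Δ = (V_up−V_dn)/(S_up−S_dn) = (25.4367−0.0000)/(46.7840−29.5840) = 1.4789. V = [p*·25.4367 + (1−p*)·0.0000]/1.15 = 12.8289. B = V − Δ·S = -38.0444.
(1,1): S=54.4000. Δ = (V_up−V_dn)/(S_up−S_dn) = (62.2760−25.4367)/(73.9840−46.7840) = 1.3544. V = [p*·62.2760 + (1−p*)·25.4367]/1.15 = 40.6987. B = V − Δ·S = -32.9800.
(0,0): S=40.0000. Δ = (V_up−V_dn)/(S_up−S_dn) = (40.6987−12.8289)/(54.4000−34.4000) = 1.3935. V = [p*·40.6987 + (1−p*)·12.8289]/1.15 = 25.2116. B = V − Δ·S = -30.5279.
Each (Δ,B) replicates both successor values, so the strategy is self-financing and V0 is arbitrage-free.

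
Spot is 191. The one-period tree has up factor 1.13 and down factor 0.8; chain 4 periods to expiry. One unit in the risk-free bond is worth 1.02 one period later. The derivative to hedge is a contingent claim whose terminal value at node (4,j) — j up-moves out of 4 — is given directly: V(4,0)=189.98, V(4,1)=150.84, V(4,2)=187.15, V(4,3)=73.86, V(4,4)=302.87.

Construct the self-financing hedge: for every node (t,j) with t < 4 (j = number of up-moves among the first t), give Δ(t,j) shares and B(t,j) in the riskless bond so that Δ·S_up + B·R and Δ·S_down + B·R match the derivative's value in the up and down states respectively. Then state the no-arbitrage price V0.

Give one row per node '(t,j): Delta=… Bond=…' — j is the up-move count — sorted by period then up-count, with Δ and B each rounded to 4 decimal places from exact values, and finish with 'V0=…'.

The replicating-portfolio and risk-neutral prices coincide; use p* = (1.02−0.8)/(1.13−0.8) = 0.6667 for the latter.
At expiry t=4: V(4,0)=189.9800, V(4,1)=150.8400, V(4,2)=187.1500, V(4,3)=73.8600, V(4,4)=302.8700
  t=3,j=0: stock 97.7920 → up 110.5050 (V=150.8400), down 78.2336 (V=189.9800). Price 160.6732; hedge Δ=-1.2128, bond B=279.2793.
  t=3,j=1: stock 138.1312 → up 156.0883 (V=187.1500), down 110.5050 (V=150.8400). Price 171.6144; hedge Δ=0.7966, bond B=61.5841.
  t=3,j=2: stock 195.1103 → up 220.4747 (V=73.8600), down 156.0883 (V=187.1500). Price 109.4346; hedge Δ=-1.7595, bond B=452.7377.
  t=3,j=3: stock 275.5933 → up 311.4205 (V=302.8700), down 220.4747 (V=73.8600). Price 222.0915; hedge Δ=2.5181, bond B=-471.8782.
  t=2,j=0: stock 122.2400 → up 138.1312 (V=171.6144), down 97.7920 (V=160.6732). Price 164.6738; hedge Δ=0.2712, bond B=131.5188.
  t=2,j=1: stock 172.6640 → up 195.1103 (V=109.4346), down 138.1312 (V=171.6144). Price 127.6090; hedge Δ=-1.0913, bond B=316.0325.
  t=2,j=2: stock 243.8879 → up 275.5933 (V=222.0915), down 195.1103 (V=109.4346). Price 180.9208; hedge Δ=1.3998, bond B=-160.4636.
  t=1,j=0: stock 152.8000 → up 172.6640 (V=127.6090), down 122.2400 (V=164.6738). Price 137.2196; hedge Δ=-0.7351, bond B=249.5372.
  t=1,j=1: stock 215.8300 → up 243.8879 (V=180.9208), down 172.6640 (V=127.6090). Price 159.9512; hedge Δ=0.7485, bond B=-1.5996.
  t=0,j=0: stock 191.0000 → up 215.8300 (V=159.9512), down 152.8000 (V=137.2196). Price 149.3863; hedge Δ=0.3606, bond B=80.5026.
Each (Δ,B) replicates both successor values, so the strategy is self-financing and V0 is arbitrage-free.

(0,0): Delta=0.3606 Bond=80.5026
(1,0): Delta=-0.7351 Bond=249.5372
(1,1): Delta=0.7485 Bond=-1.5996
(2,0): Delta=0.2712 Bond=131.5188
(2,1): Delta=-1.0913 Bond=316.0325
(2,2): Delta=1.3998 Bond=-160.4636
(3,0): Delta=-1.2128 Bond=279.2793
(3,1): Delta=0.7966 Bond=61.5841
(3,2): Delta=-1.7595 Bond=452.7377
(3,3): Delta=2.5181 Bond=-471.8782
V0=149.3863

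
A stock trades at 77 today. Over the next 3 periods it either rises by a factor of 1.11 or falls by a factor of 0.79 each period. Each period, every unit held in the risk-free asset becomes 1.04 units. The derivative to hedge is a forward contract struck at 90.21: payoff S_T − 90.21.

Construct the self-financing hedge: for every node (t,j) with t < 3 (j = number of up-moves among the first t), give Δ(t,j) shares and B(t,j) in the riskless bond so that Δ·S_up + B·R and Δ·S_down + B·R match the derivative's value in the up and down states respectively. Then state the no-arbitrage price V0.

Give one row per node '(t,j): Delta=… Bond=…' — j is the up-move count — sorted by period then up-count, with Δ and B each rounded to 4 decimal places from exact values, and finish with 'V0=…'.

(0,0): Delta=1.0000 Bond=-80.1964
(1,0): Delta=1.0000 Bond=-83.4042
(1,1): Delta=1.0000 Bond=-83.4042
(2,0): Delta=1.0000 Bond=-86.7404
(2,1): Delta=1.0000 Bond=-86.7404
(2,2): Delta=1.0000 Bond=-86.7404
V0=-3.1964

No-arbitrage ⇒ martingale measure with p* = (R−d)/(u−d) = 0.7812.
Terminal values V(3,·): V(3,0)=-52.2460, V(3,1)=-36.8682, V(3,2)=-15.2614, V(3,3)=15.0976
(2,0): S=48.0557. Δ = (V_up−V_dn)/(S_up−S_dn) = (-36.8682−-52.2460)/(53.3418−37.9640) = 1.0000. V = [p*·-36.8682 + (1−p*)·-52.2460]/1.04 = -38.6847. B = V − Δ·S = -86.7404.
(2,1): S=67.5213. Δ = (V_up−V_dn)/(S_up−S_dn) = (-15.2614−-36.8682)/(74.9486−53.3418) = 1.0000. V = [p*·-15.2614 + (1−p*)·-36.8682]/1.04 = -19.2191. B = V − Δ·S = -86.7404.
(2,2): S=94.8717. Δ = (V_up−V_dn)/(S_up−S_dn) = (15.0976−-15.2614)/(105.3076−74.9486) = 1.0000. V = [p*·15.0976 + (1−p*)·-15.2614]/1.04 = 8.1313. B = V − Δ·S = -86.7404.
(1,0): S=60.8300. Δ = (V_up−V_dn)/(S_up−S_dn) = (-19.2191−-38.6847)/(67.5213−48.0557) = 1.0000. V = [p*·-19.2191 + (1−p*)·-38.6847]/1.04 = -22.5742. B = V − Δ·S = -83.4042.
(1,1): S=85.4700. Δ = (V_up−V_dn)/(S_up−S_dn) = (8.1313−-19.2191)/(94.8717−67.5213) = 1.0000. V = [p*·8.1313 + (1−p*)·-19.2191]/1.04 = 2.0658. B = V − Δ·S = -83.4042.
(0,0): S=77.0000. Δ = (V_up−V_dn)/(S_up−S_dn) = (2.0658−-22.5742)/(85.4700−60.8300) = 1.0000. V = [p*·2.0658 + (1−p*)·-22.5742]/1.04 = -3.1964. B = V − Δ·S = -80.1964.
Each (Δ,B) replicates both successor values, so the strategy is self-financing and V0 is arbitrage-free.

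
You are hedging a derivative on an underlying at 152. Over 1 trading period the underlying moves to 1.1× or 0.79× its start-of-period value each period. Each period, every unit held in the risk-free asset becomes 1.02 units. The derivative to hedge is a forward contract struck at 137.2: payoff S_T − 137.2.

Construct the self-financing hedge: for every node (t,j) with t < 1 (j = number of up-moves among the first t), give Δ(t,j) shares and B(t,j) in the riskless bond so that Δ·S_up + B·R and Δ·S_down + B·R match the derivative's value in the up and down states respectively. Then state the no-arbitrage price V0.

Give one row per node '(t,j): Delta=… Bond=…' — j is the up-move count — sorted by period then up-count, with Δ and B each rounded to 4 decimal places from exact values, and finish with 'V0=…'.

The replicating-portfolio and risk-neutral prices coincide; use p* = (1.02−0.79)/(1.1−0.79) = 0.7419 for the latter.
Terminal payoffs: V(1,0)=-17.1200, V(1,1)=30.0000
(0,0): S=152.0000. Δ = (V_up−V_dn)/(S_up−S_dn) = (30.0000−-17.1200)/(167.2000−120.0800) = 1.0000. V = [p*·30.0000 + (1−p*)·-17.1200]/1.02 = 17.4902. B = V − Δ·S = -134.5098.
Root portfolio cost Δ·152+B reproduces V0=17.4902.

(0,0): Delta=1.0000 Bond=-134.5098
V0=17.4902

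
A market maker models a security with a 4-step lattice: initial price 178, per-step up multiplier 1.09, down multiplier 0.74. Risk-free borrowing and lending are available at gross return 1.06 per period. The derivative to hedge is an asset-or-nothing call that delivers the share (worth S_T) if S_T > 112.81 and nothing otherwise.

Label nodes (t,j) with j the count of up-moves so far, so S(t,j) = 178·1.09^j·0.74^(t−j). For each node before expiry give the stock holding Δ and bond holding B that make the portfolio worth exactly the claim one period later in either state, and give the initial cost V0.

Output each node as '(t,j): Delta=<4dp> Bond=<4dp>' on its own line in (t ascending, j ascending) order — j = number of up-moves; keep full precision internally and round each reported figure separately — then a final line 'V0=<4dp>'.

(0,0): Delta=1.0211 Bond=-3.9083
(1,0): Delta=1.2343 Bond=-32.2216
(1,1): Delta=1.0076 Bond=-1.5104
(2,0): Delta=2.9279 Bond=-199.2371
(2,1): Delta=1.1265 Bond=-18.6785
(2,2): Delta=1.0000 Bond=0.0000
(3,0): Delta=0.0000 Bond=0.0000
(3,1): Delta=3.1143 Bond=-230.9906
(3,2): Delta=1.0000 Bond=0.0000
(3,3): Delta=1.0000 Bond=0.0000
V0=177.8543

The replicating-portfolio and risk-neutral prices coincide; use p* = (1.06−0.74)/(1.09−0.74) = 0.9143 for the latter.
At expiry t=4: V(4,0)=0.0000, V(4,1)=0.0000, V(4,2)=115.8074, V(4,3)=170.5812, V(4,4)=251.2615
  t=3,j=0: stock 72.1299 → up 78.6216 (V=0.0000), down 53.3761 (V=0.0000). Price 0.0000; hedge Δ=0.0000, bond B=0.0000.
  t=3,j=1: stock 106.2454 → up 115.8074 (V=115.8074), down 78.6216 (V=0.0000). Price 99.8878; hedge Δ=3.1143, bond B=-230.9906.
  t=3,j=2: stock 156.4965 → up 170.5812 (V=170.5812), down 115.8074 (V=115.8074). Price 156.4965; hedge Δ=1.0000, bond B=0.0000.
  t=3,j=3: stock 230.5152 → up 251.2615 (V=251.2615), down 170.5812 (V=170.5812). Price 230.5152; hedge Δ=1.0000, bond B=0.0000.
  t=2,j=0: stock 97.4728 → up 106.2454 (V=99.8878), down 72.1299 (V=0.0000). Price 86.1566; hedge Δ=2.9279, bond B=-199.2371.
  t=2,j=1: stock 143.5748 → up 156.4965 (V=156.4965), down 106.2454 (V=99.8878). Price 143.0607; hedge Δ=1.1265, bond B=-18.6785.
  t=2,j=2: stock 211.4818 → up 230.5152 (V=230.5152), down 156.4965 (V=156.4965). Price 211.4818; hedge Δ=1.0000, bond B=0.0000.
  t=1,j=0: stock 131.7200 → up 143.5748 (V=143.0607), down 97.4728 (V=86.1566). Price 130.3615; hedge Δ=1.2343, bond B=-32.2216.
  t=1,j=1: stock 194.0200 → up 211.4818 (V=211.4818), down 143.5748 (V=143.0607). Price 193.9784; hedge Δ=1.0076, bond B=-1.5104.
  t=0,j=0: stock 178.0000 → up 194.0200 (V=193.9784), down 131.7200 (V=130.3615). Price 177.8543; hedge Δ=1.0211, bond B=-3.9083.
Each (Δ,B) replicates both successor values, so the strategy is self-financing and V0 is arbitrage-free.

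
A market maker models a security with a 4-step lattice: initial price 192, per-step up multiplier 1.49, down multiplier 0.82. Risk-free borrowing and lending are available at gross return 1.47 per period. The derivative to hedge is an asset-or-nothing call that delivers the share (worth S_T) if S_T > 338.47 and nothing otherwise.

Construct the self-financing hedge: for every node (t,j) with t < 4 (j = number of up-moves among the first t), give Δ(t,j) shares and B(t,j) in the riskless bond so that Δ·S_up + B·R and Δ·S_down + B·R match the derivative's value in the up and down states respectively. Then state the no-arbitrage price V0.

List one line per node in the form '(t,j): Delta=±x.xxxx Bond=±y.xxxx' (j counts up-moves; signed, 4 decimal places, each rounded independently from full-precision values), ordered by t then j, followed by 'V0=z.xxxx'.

Under the risk-neutral measure, an up-move has probability p* = (R−d)/(u−d) = 0.9701 and values discount at R = 1.47.
At expiry t=4: V(4,0)=0.0000, V(4,1)=0.0000, V(4,2)=0.0000, V(4,3)=520.8035, V(4,4)=946.3380
Node (3,0) S=105.8627: V=(p*·0.0000+(1−p*)·0.0000)/1.47=0.0000; Δ=(0.0000−0.0000)/(157.7354−86.8074)=0.0000; B=V−Δ·S=0.0000
Node (3,1) S=192.3602: V=(p*·0.0000+(1−p*)·0.0000)/1.47=0.0000; Δ=(0.0000−0.0000)/(286.6167−157.7354)=0.0000; B=V−Δ·S=0.0000
Node (3,2) S=349.5325: V=(p*·520.8035+(1−p*)·0.0000)/1.47=343.7123; Δ=(520.8035−0.0000)/(520.8035−286.6167)=2.2239; B=V−Δ·S=-433.6063
Node (3,3) S=635.1262: V=(p*·946.3380+(1−p*)·520.8035)/1.47=635.1262; Δ=(946.3380−520.8035)/(946.3380−520.8035)=1.0000; B=V−Δ·S=0.0000
Node (2,0) S=129.1008: V=(p*·0.0000+(1−p*)·0.0000)/1.47=0.0000; Δ=(0.0000−0.0000)/(192.3602−105.8627)=0.0000; B=V−Δ·S=0.0000
Node (2,1) S=234.5856: V=(p*·343.7123+(1−p*)·0.0000)/1.47=226.8383; Δ=(343.7123−0.0000)/(349.5325−192.3602)=2.1868; B=V−Δ·S=-286.1652
Node (2,2) S=426.2592: V=(p*·635.1262+(1−p*)·343.7123)/1.47=426.1410; Δ=(635.1262−343.7123)/(635.1262−349.5325)=1.0204; B=V−Δ·S=-8.8051
Node (1,0) S=157.4400: V=(p*·226.8383+(1−p*)·0.0000)/1.47=149.7054; Δ=(226.8383−0.0000)/(234.5856−129.1008)=2.1504; B=V−Δ·S=-188.8592
Node (1,1) S=286.0800: V=(p*·426.1410+(1−p*)·226.8383)/1.47=285.8447; Δ=(426.1410−226.8383)/(426.2592−234.5856)=1.0398; B=V−Δ·S=-11.6221
Node (0,0) S=192.0000: V=(p*·285.8447+(1−p*)·149.7054)/1.47=191.6876; Δ=(285.8447−149.7054)/(286.0800−157.4400)=1.0583; B=V−Δ·S=-11.5053
The time-0 hedge costs 191.6876, which is the no-arbitrage price.

(0,0): Delta=1.0583 Bond=-11.5053
(1,0): Delta=2.1504 Bond=-188.8592
(1,1): Delta=1.0398 Bond=-11.6221
(2,0): Delta=0.0000 Bond=0.0000
(2,1): Delta=2.1868 Bond=-286.1652
(2,2): Delta=1.0204 Bond=-8.8051
(3,0): Delta=0.0000 Bond=0.0000
(3,1): Delta=0.0000 Bond=0.0000
(3,2): Delta=2.2239 Bond=-433.6063
(3,3): Delta=1.0000 Bond=0.0000
V0=191.6876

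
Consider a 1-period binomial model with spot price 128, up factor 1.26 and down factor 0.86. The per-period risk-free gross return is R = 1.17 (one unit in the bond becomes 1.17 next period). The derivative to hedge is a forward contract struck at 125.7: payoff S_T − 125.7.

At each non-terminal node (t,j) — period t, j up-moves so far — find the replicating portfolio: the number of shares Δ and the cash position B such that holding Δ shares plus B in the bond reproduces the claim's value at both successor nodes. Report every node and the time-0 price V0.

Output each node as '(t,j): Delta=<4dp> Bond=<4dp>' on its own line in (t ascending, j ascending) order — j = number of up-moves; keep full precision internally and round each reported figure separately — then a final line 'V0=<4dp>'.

The replicating-portfolio and risk-neutral prices coincide; use p* = (1.17−0.86)/(1.26−0.86) = 0.7750 for the latter.
Terminal payoffs: V(1,0)=-15.6200, V(1,1)=35.5800
(0,0): S=128.0000. Δ = (V_up−V_dn)/(S_up−S_dn) = (35.5800−-15.6200)/(161.2800−110.0800) = 1.0000. V = [p*·35.5800 + (1−p*)·-15.6200]/1.17 = 20.5641. B = V − Δ·S = -107.4359.
The time-0 hedge costs 20.5641, which is the no-arbitrage price.

(0,0): Delta=1.0000 Bond=-107.4359
V0=20.5641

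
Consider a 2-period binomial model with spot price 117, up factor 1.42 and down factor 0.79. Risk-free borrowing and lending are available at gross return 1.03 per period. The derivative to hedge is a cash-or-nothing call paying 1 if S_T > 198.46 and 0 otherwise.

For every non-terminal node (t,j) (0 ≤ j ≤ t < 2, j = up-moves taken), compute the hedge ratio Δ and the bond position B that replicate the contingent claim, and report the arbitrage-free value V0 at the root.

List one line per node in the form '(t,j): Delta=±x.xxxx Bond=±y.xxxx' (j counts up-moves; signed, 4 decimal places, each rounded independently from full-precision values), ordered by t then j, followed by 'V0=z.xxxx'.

(0,0): Delta=0.0050 Bond=-0.4503
(1,0): Delta=0.0000 Bond=0.0000
(1,1): Delta=0.0096 Bond=-1.2174
V0=0.1368

The replicating-portfolio and risk-neutral prices coincide; use p* = (1.03−0.79)/(1.42−0.79) = 0.3810 for the latter.
Payoff layer (t=2): V(2,0)=0.0000, V(2,1)=0.0000, V(2,2)=1.0000
(1,0): S=92.4300. Δ = (V_up−V_dn)/(S_up−S_dn) = (0.0000−0.0000)/(131.2506−73.0197) = 0.0000. V = [p*·0.0000 + (1−p*)·0.0000]/1.03 = 0.0000. B = V − Δ·S = 0.0000.
(1,1): S=166.1400. Δ = (V_up−V_dn)/(S_up−S_dn) = (1.0000−0.0000)/(235.9188−131.2506) = 0.0096. V = [p*·1.0000 + (1−p*)·0.0000]/1.03 = 0.3699. B = V − Δ·S = -1.2174.
(0,0): S=117.0000. Δ = (V_up−V_dn)/(S_up−S_dn) = (0.3699−0.0000)/(166.1400−92.4300) = 0.0050. V = [p*·0.3699 + (1−p*)·0.0000]/1.03 = 0.1368. B = V − Δ·S = -0.4503.
Root portfolio cost Δ·117+B reproduces V0=0.1368.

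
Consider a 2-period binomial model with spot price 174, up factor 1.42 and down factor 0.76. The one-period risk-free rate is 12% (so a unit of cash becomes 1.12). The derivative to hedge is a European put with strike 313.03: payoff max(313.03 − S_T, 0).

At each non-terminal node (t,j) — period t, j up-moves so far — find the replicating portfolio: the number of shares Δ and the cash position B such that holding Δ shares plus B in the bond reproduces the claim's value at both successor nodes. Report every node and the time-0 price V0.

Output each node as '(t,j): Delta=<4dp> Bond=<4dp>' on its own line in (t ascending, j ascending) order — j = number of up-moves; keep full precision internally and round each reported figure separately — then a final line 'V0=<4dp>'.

(0,0): Delta=-0.8396 Bond=230.6067
(1,0): Delta=-1.0000 Bond=279.4911
(1,1): Delta=-0.7681 Bond=240.6032
V0=84.5167

Risk-neutral probability p* = (R−d)/(u−d) = (1.12−0.76)/(1.42−0.76) = 0.5455.
Terminal payoffs: V(2,0)=212.5276, V(2,1)=125.2492, V(2,2)=0.0000
Node (1,0) S=132.2400: V=(p*·125.2492+(1−p*)·212.5276)/1.12=147.2511; Δ=(125.2492−212.5276)/(187.7808−100.5024)=-1.0000; B=V−Δ·S=279.4911
Node (1,1) S=247.0800: V=(p*·0.0000+(1−p*)·125.2492)/1.12=50.8317; Δ=(0.0000−125.2492)/(350.8536−187.7808)=-0.7681; B=V−Δ·S=240.6032
Node (0,0) S=174.0000: V=(p*·50.8317+(1−p*)·147.2511)/1.12=84.5167; Δ=(50.8317−147.2511)/(247.0800−132.2400)=-0.8396; B=V−Δ·S=230.6067
Self-financing check: at every node Δ·S+B equals the discounted successor values.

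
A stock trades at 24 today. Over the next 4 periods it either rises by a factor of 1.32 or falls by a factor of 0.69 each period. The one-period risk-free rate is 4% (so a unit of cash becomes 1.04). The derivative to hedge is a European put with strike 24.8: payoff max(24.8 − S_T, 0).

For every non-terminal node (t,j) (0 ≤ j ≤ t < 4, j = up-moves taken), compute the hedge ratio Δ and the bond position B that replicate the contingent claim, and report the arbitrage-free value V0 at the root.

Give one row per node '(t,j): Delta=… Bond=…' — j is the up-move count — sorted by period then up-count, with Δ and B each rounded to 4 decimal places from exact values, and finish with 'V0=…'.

(0,0): Delta=-0.3279 Bond=12.4449
(1,0): Delta=-0.6366 Bond=18.0540
(1,1): Delta=-0.1988 Bond=8.8536
(2,0): Delta=-1.0000 Bond=22.9290
(2,1): Delta=-0.4846 Bond=15.4540
(2,2): Delta=-0.0793 Bond=4.2107
(3,0): Delta=-1.0000 Bond=23.8462
(3,1): Delta=-1.0000 Bond=23.8462
(3,2): Delta=-0.2690 Bond=9.8529
(3,3): Delta=0.0000 Bond=0.0000
V0=4.5752

Under the risk-neutral measure, an up-move has probability p* = (R−d)/(u−d) = 0.5556 and values discount at R = 1.04.
Terminal payoffs: V(4,0)=19.3599, V(4,1)=14.3928, V(4,2)=4.8906, V(4,3)=0.0000, V(4,4)=0.0000
(3,0): S=7.8842. Δ = (V_up−V_dn)/(S_up−S_dn) = (14.3928−19.3599)/(10.4072−5.4401) = -1.0000. V = [p*·14.3928 + (1−p*)·19.3599]/1.04 = 15.9619. B = V − Δ·S = 23.8462.
(3,1): S=15.0828. Δ = (V_up−V_dn)/(S_up−S_dn) = (4.8906−14.3928)/(19.9094−10.4072) = -1.0000. V = [p*·4.8906 + (1−p*)·14.3928]/1.04 = 8.7633. B = V − Δ·S = 23.8462.
(3,2): S=28.8541. Δ = (V_up−V_dn)/(S_up−S_dn) = (0.0000−4.8906)/(38.0875−19.9094) = -0.2690. V = [p*·0.0000 + (1−p*)·4.8906]/1.04 = 2.0900. B = V − Δ·S = 9.8529.
(3,3): S=55.1992. Δ = (V_up−V_dn)/(S_up−S_dn) = (0.0000−0.0000)/(72.8630−38.0875) = 0.0000. V = [p*·0.0000 + (1−p*)·0.0000]/1.04 = 0.0000. B = V − Δ·S = 0.0000.
(2,0): S=11.4264. Δ = (V_up−V_dn)/(S_up−S_dn) = (8.7633−15.9619)/(15.0828−7.8842) = -1.0000. V = [p*·8.7633 + (1−p*)·15.9619]/1.04 = 11.5026. B = V − Δ·S = 22.9290.
(2,1): S=21.8592. Δ = (V_up−V_dn)/(S_up−S_dn) = (2.0900−8.7633)/(28.8541−15.0828) = -0.4846. V = [p*·2.0900 + (1−p*)·8.7633]/1.04 = 4.8615. B = V − Δ·S = 15.4540.
(2,2): S=41.8176. Δ = (V_up−V_dn)/(S_up−S_dn) = (0.0000−2.0900)/(55.1992−28.8541) = -0.0793. V = [p*·0.0000 + (1−p*)·2.0900]/1.04 = 0.8932. B = V − Δ·S = 4.2107.
(1,0): S=16.5600. Δ = (V_up−V_dn)/(S_up−S_dn) = (4.8615−11.5026)/(21.8592−11.4264) = -0.6366. V = [p*·4.8615 + (1−p*)·11.5026]/1.04 = 7.5126. B = V − Δ·S = 18.0540.
(1,1): S=31.6800. Δ = (V_up−V_dn)/(S_up−S_dn) = (0.8932−4.8615)/(41.8176−21.8592) = -0.1988. V = [p*·0.8932 + (1−p*)·4.8615]/1.04 = 2.5547. B = V − Δ·S = 8.8536.
(0,0): S=24.0000. Δ = (V_up−V_dn)/(S_up−S_dn) = (2.5547−7.5126)/(31.6800−16.5600) = -0.3279. V = [p*·2.5547 + (1−p*)·7.5126]/1.04 = 4.5752. B = V − Δ·S = 12.4449.
Check: Δ(0,0)·S0 + B(0,0) = 4.5752 = V0.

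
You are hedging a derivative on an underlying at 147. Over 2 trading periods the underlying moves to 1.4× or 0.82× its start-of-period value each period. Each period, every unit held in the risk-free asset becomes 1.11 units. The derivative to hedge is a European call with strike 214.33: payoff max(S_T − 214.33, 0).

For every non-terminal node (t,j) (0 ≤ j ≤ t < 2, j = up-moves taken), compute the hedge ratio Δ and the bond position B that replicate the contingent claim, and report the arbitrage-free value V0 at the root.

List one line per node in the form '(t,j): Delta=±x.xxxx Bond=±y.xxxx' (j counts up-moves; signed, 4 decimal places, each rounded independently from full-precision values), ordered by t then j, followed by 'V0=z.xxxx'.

(0,0): Delta=0.3899 Bond=-42.3358
(1,0): Delta=0.0000 Bond=0.0000
(1,1): Delta=0.6182 Bond=-93.9854
V0=14.9724

Risk-neutral probability p* = (R−d)/(u−d) = (1.11−0.82)/(1.4−0.82) = 0.5000.
At expiry t=2: V(2,0)=0.0000, V(2,1)=0.0000, V(2,2)=73.7900
  t=1,j=0: stock 120.5400 → up 168.7560 (V=0.0000), down 98.8428 (V=0.0000). Price 0.0000; hedge Δ=0.0000, bond B=0.0000.
  t=1,j=1: stock 205.8000 → up 288.1200 (V=73.7900), down 168.7560 (V=0.0000). Price 33.2387; hedge Δ=0.6182, bond B=-93.9854.
  t=0,j=0: stock 147.0000 → up 205.8000 (V=33.2387), down 120.5400 (V=0.0000). Price 14.9724; hedge Δ=0.3899, bond B=-42.3358.
Self-financing check: at every node Δ·S+B equals the discounted successor values.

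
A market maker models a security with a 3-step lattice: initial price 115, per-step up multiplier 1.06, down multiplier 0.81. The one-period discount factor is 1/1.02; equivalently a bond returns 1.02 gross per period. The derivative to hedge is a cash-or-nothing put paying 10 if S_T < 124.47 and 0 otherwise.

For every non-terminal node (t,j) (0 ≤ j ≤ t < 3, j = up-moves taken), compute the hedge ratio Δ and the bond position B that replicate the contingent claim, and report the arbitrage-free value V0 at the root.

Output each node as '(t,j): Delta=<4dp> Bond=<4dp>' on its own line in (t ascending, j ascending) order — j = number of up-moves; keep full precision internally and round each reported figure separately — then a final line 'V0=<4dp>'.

The replicating-portfolio and risk-neutral prices coincide; use p* = (1.02−0.81)/(1.06−0.81) = 0.8400 for the latter.
Terminal values V(3,·): V(3,0)=10.0000, V(3,1)=10.0000, V(3,2)=10.0000, V(3,3)=0.0000
  t=2,j=0: stock 75.4515 → up 79.9786 (V=10.0000), down 61.1157 (V=10.0000). Price 9.8039; hedge Δ=0.0000, bond B=9.8039.
  t=2,j=1: stock 98.7390 → up 104.6633 (V=10.0000), down 79.9786 (V=10.0000). Price 9.8039; hedge Δ=0.0000, bond B=9.8039.
  t=2,j=2: stock 129.2140 → up 136.9668 (V=0.0000), down 104.6633 (V=10.0000). Price 1.5686; hedge Δ=-0.3096, bond B=41.5686.
  t=1,j=0: stock 93.1500 → up 98.7390 (V=9.8039), down 75.4515 (V=9.8039). Price 9.6117; hedge Δ=0.0000, bond B=9.6117.
  t=1,j=1: stock 121.9000 → up 129.2140 (V=1.5686), down 98.7390 (V=9.8039). Price 2.8297; hedge Δ=-0.2702, bond B=35.7709.
  t=0,j=0: stock 115.0000 → up 121.9000 (V=2.8297), down 93.1500 (V=9.6117). Price 3.8380; hedge Δ=-0.2359, bond B=30.9661.
Self-financing check: at every node Δ·S+B equals the discounted successor values.

(0,0): Delta=-0.2359 Bond=30.9661
(1,0): Delta=0.0000 Bond=9.6117
(1,1): Delta=-0.2702 Bond=35.7709
(2,0): Delta=0.0000 Bond=9.8039
(2,1): Delta=0.0000 Bond=9.8039
(2,2): Delta=-0.3096 Bond=41.5686
V0=3.8380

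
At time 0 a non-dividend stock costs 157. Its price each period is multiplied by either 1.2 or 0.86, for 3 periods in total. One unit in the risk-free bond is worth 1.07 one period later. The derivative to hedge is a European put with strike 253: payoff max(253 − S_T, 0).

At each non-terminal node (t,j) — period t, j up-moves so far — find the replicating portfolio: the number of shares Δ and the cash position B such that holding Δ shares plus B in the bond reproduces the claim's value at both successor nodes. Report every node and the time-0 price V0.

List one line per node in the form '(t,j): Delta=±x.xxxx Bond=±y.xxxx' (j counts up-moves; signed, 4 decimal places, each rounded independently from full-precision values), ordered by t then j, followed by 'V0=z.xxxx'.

(0,0): Delta=-0.8858 Bond=192.1120
(1,0): Delta=-1.0000 Bond=220.9800
(1,1): Delta=-0.8351 Bond=196.0140
(2,0): Delta=-1.0000 Bond=236.4486
(2,1): Delta=-1.0000 Bond=236.4486
(2,2): Delta=-0.7620 Bond=193.1980
V0=53.0424

Since d<R<u, set p* = (R−d)/(u−d) = 0.6176; price each node as the discounted p*-expectation of its children.
Payoff layer (t=3): V(3,0)=153.1392, V(3,1)=113.6594, V(3,2)=58.5712, V(3,3)=0.0000
Node (2,0) S=116.1172: V=(p*·113.6594+(1−p*)·153.1392)/1.07=120.3314; Δ=(113.6594−153.1392)/(139.3406−99.8608)=-1.0000; B=V−Δ·S=236.4486
Node (2,1) S=162.0240: V=(p*·58.5712+(1−p*)·113.6594)/1.07=74.4246; Δ=(58.5712−113.6594)/(194.4288−139.3406)=-1.0000; B=V−Δ·S=236.4486
Node (2,2) S=226.0800: V=(p*·0.0000+(1−p*)·58.5712)/1.07=20.9298; Δ=(0.0000−58.5712)/(271.2960−194.4288)=-0.7620; B=V−Δ·S=193.1980
Node (1,0) S=135.0200: V=(p*·74.4246+(1−p*)·120.3314)/1.07=85.9600; Δ=(74.4246−120.3314)/(162.0240−116.1172)=-1.0000; B=V−Δ·S=220.9800
Node (1,1) S=188.4000: V=(p*·20.9298+(1−p*)·74.4246)/1.07=38.6763; Δ=(20.9298−74.4246)/(226.0800−162.0240)=-0.8351; B=V−Δ·S=196.0140
Node (0,0) S=157.0000: V=(p*·38.6763+(1−p*)·85.9600)/1.07=53.0424; Δ=(38.6763−85.9600)/(188.4000−135.0200)=-0.8858; B=V−Δ·S=192.1120
Each (Δ,B) replicates both successor values, so the strategy is self-financing and V0 is arbitrage-free.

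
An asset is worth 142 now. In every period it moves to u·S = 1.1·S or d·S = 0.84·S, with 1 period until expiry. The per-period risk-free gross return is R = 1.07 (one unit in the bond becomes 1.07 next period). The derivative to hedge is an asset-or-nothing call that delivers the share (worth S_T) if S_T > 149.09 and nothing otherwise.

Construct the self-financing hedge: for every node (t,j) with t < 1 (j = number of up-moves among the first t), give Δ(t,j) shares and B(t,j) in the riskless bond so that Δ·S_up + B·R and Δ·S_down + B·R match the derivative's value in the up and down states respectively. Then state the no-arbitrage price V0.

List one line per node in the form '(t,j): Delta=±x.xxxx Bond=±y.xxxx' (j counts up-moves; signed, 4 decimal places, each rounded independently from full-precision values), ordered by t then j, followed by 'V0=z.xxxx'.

(0,0): Delta=4.2308 Bond=-471.6319
V0=129.1373

Under the risk-neutral measure, an up-move has probability p* = (R−d)/(u−d) = 0.8846 and values discount at R = 1.07.
Terminal values V(1,·): V(1,0)=0.0000, V(1,1)=156.2000
  t=0,j=0: stock 142.0000 → up 156.2000 (V=156.2000), down 119.2800 (V=0.0000). Price 129.1373; hedge Δ=4.2308, bond B=-471.6319.
Each (Δ,B) replicates both successor values, so the strategy is self-financing and V0 is arbitrage-free.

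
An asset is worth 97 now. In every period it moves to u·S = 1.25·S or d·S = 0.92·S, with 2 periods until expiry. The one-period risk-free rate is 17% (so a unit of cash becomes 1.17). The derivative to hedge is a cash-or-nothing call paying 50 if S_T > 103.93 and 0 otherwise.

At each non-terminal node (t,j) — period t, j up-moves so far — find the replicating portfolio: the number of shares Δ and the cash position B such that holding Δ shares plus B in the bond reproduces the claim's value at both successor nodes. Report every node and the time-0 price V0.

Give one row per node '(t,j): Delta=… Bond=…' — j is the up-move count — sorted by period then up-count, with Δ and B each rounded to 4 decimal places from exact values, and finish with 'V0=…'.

No-arbitrage ⇒ martingale measure with p* = (R−d)/(u−d) = 0.7576.
Terminal payoffs: V(2,0)=0.0000, V(2,1)=50.0000, V(2,2)=50.0000
  t=1,j=0: stock 89.2400 → up 111.5500 (V=50.0000), down 82.1008 (V=0.0000). Price 32.3750; hedge Δ=1.6978, bond B=-119.1401.
  t=1,j=1: stock 121.2500 → up 151.5625 (V=50.0000), down 111.5500 (V=50.0000). Price 42.7350; hedge Δ=0.0000, bond B=42.7350.
  t=0,j=0: stock 97.0000 → up 121.2500 (V=42.7350), down 89.2400 (V=32.3750). Price 34.3791; hedge Δ=0.3236, bond B=2.9851.
The time-0 hedge costs 34.3791, which is the no-arbitrage price.

(0,0): Delta=0.3236 Bond=2.9851
(1,0): Delta=1.6978 Bond=-119.1401
(1,1): Delta=0.0000 Bond=42.7350
V0=34.3791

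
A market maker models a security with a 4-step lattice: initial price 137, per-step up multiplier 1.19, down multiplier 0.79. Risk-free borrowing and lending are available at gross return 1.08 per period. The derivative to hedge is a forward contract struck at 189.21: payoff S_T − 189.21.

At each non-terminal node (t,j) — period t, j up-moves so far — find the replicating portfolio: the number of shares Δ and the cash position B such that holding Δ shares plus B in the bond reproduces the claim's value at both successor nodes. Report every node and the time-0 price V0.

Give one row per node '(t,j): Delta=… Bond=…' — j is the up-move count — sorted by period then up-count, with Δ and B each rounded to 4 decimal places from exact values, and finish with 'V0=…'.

The replicating-portfolio and risk-neutral prices coincide; use p* = (1.08−0.79)/(1.19−0.79) = 0.7250 for the latter.
Terminal payoffs: V(4,0)=-135.8484, V(4,1)=-108.8299, V(4,2)=-68.1310, V(4,3)=-6.8252, V(4,4)=85.5215
Node (3,0) S=67.5463: V=(p*·-108.8299+(1−p*)·-135.8484)/1.08=-107.6481; Δ=(-108.8299−-135.8484)/(80.3801−53.3616)=1.0000; B=V−Δ·S=-175.1944
Node (3,1) S=101.7470: V=(p*·-68.1310+(1−p*)·-108.8299)/1.08=-73.4474; Δ=(-68.1310−-108.8299)/(121.0790−80.3801)=1.0000; B=V−Δ·S=-175.1944
Node (3,2) S=153.2645: V=(p*·-6.8252+(1−p*)·-68.1310)/1.08=-21.9299; Δ=(-6.8252−-68.1310)/(182.3848−121.0790)=1.0000; B=V−Δ·S=-175.1944
Node (3,3) S=230.8668: V=(p*·85.5215+(1−p*)·-6.8252)/1.08=55.6723; Δ=(85.5215−-6.8252)/(274.7315−182.3848)=1.0000; B=V−Δ·S=-175.1944
Node (2,0) S=85.5017: V=(p*·-73.4474+(1−p*)·-107.6481)/1.08=-76.7154; Δ=(-73.4474−-107.6481)/(101.7470−67.5463)=1.0000; B=V−Δ·S=-162.2171
Node (2,1) S=128.7937: V=(p*·-21.9299+(1−p*)·-73.4474)/1.08=-33.4234; Δ=(-21.9299−-73.4474)/(153.2645−101.7470)=1.0000; B=V−Δ·S=-162.2171
Node (2,2) S=194.0057: V=(p*·55.6723+(1−p*)·-21.9299)/1.08=31.7886; Δ=(55.6723−-21.9299)/(230.8668−153.2645)=1.0000; B=V−Δ·S=-162.2171
Node (1,0) S=108.2300: V=(p*·-33.4234+(1−p*)·-76.7154)/1.08=-41.9710; Δ=(-33.4234−-76.7154)/(128.7937−85.5017)=1.0000; B=V−Δ·S=-150.2010
Node (1,1) S=163.0300: V=(p*·31.7886+(1−p*)·-33.4234)/1.08=12.8290; Δ=(31.7886−-33.4234)/(194.0057−128.7937)=1.0000; B=V−Δ·S=-150.2010
Node (0,0) S=137.0000: V=(p*·12.8290+(1−p*)·-41.9710)/1.08=-2.0750; Δ=(12.8290−-41.9710)/(163.0300−108.2300)=1.0000; B=V−Δ·S=-139.0750
Self-financing check: at every node Δ·S+B equals the discounted successor values.

(0,0): Delta=1.0000 Bond=-139.0750
(1,0): Delta=1.0000 Bond=-150.2010
(1,1): Delta=1.0000 Bond=-150.2010
(2,0): Delta=1.0000 Bond=-162.2171
(2,1): Delta=1.0000 Bond=-162.2171
(2,2): Delta=1.0000 Bond=-162.2171
(3,0): Delta=1.0000 Bond=-175.1944
(3,1): Delta=1.0000 Bond=-175.1944
(3,2): Delta=1.0000 Bond=-175.1944
(3,3): Delta=1.0000 Bond=-175.1944
V0=-2.0750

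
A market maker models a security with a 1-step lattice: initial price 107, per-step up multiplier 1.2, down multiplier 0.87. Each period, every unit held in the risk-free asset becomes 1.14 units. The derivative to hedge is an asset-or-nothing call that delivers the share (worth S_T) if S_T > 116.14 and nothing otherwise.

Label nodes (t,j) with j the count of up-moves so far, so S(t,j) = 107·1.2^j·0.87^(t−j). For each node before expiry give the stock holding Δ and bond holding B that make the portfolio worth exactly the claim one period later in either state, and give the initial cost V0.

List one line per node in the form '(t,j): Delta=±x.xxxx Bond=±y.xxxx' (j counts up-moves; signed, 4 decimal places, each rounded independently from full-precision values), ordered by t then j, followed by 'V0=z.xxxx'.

(0,0): Delta=3.6364 Bond=-296.9378
V0=92.1531

Under the risk-neutral measure, an up-move has probability p* = (R−d)/(u−d) = 0.8182 and values discount at R = 1.14.
At expiry t=1: V(1,0)=0.0000, V(1,1)=128.4000
  t=0,j=0: stock 107.0000 → up 128.4000 (V=128.4000), down 93.0900 (V=0.0000). Price 92.1531; hedge Δ=3.6364, bond B=-296.9378.
Check: Δ(0,0)·S0 + B(0,0) = 92.1531 = V0.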